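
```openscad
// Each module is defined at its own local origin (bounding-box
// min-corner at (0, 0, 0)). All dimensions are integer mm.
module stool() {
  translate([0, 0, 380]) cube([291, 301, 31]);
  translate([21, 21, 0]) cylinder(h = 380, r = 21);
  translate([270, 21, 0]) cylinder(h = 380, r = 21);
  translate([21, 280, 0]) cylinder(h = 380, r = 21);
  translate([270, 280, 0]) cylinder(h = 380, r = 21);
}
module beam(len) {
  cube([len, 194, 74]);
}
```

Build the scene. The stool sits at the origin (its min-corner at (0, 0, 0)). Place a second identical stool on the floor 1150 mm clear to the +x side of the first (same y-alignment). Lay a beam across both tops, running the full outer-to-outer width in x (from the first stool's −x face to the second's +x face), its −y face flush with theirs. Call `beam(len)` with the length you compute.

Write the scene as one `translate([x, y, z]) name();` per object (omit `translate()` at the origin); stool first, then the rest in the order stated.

stool();
translate([1441, 0, 0]) stool();
translate([0, 0, 411]) beam(1732);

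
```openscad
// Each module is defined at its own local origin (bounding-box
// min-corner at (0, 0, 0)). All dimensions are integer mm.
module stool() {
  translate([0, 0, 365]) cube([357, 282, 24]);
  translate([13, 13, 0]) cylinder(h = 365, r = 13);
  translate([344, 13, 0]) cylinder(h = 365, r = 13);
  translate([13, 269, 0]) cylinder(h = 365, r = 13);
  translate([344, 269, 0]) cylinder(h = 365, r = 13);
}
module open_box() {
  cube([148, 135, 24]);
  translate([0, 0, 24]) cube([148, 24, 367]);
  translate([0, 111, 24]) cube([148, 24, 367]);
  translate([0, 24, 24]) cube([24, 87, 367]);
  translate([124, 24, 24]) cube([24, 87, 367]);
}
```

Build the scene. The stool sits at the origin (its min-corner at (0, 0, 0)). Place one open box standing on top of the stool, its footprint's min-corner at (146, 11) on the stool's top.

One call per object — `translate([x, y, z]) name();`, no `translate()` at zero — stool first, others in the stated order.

stool();
translate([146, 11, 389]) open_box();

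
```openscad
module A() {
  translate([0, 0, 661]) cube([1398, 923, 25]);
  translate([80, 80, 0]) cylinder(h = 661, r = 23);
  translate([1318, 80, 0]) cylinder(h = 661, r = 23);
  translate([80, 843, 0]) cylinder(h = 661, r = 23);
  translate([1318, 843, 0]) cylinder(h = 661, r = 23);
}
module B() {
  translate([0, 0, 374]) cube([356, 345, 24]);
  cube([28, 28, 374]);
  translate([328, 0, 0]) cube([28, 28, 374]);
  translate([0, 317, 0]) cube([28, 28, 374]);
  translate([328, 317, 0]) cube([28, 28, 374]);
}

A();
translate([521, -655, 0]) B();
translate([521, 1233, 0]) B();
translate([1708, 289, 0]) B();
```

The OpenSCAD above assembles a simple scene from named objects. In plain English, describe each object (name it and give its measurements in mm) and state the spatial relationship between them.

A is a rectangular dining table. The top is 1398×923×25 mm with its upper surface at z = 686 mm. It stands on four round legs of 46 mm diameter, each leg's bounding box inset 57 mm from the nearest pair of top edges, running from the floor to the underside of the top.

B is a four-legged stool. The seat is 356×345 mm, 24 mm thick, top at z = 398 mm. It stands on four square legs, each 28×28 mm in cross-section, from z = 0 to the seat underside, each flush with a corner of the seat.

Three stools sit around the table at the −y, +y, +x sides.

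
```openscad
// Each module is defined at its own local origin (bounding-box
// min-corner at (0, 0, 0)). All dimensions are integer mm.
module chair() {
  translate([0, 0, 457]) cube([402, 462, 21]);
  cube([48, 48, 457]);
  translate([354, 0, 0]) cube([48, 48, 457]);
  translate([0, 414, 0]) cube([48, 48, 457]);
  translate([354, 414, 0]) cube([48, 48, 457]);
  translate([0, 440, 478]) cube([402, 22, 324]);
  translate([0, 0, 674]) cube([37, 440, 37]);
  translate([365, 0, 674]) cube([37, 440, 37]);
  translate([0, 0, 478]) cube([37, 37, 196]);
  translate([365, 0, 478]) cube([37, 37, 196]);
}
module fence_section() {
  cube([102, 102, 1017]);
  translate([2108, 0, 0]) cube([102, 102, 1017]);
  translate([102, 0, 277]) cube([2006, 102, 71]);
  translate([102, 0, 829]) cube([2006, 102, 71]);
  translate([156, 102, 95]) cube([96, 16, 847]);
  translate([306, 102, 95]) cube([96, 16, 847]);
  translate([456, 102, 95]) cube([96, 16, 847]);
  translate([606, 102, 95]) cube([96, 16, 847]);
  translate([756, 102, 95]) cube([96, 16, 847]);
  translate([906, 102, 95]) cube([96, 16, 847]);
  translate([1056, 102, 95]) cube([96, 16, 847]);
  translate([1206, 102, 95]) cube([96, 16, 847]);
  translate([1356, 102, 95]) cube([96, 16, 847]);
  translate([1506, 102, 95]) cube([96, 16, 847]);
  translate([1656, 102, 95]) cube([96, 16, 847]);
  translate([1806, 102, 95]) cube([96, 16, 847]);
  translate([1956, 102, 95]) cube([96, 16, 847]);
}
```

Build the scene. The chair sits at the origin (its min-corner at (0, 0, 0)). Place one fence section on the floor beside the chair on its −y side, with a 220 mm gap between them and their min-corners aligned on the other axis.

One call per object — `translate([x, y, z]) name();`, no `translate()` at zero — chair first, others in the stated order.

chair();
translate([0, -338, 0]) fence_section();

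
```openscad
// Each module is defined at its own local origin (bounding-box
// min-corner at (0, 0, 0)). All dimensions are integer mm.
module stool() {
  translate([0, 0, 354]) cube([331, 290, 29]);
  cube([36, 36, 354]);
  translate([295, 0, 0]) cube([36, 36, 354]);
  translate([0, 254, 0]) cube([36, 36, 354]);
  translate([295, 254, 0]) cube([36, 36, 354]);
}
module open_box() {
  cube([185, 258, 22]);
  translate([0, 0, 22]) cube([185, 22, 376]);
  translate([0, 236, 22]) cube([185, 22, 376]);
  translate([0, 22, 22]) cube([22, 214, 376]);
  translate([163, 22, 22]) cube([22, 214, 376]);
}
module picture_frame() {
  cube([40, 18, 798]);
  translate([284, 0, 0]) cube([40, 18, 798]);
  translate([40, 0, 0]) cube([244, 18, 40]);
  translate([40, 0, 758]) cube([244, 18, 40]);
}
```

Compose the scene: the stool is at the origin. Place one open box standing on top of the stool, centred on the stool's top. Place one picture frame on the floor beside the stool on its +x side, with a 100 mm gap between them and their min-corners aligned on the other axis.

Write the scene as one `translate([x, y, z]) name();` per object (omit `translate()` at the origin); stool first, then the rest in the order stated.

stool();
translate([73, 16, 383]) open_box();
translate([431, 0, 0]) picture_frame();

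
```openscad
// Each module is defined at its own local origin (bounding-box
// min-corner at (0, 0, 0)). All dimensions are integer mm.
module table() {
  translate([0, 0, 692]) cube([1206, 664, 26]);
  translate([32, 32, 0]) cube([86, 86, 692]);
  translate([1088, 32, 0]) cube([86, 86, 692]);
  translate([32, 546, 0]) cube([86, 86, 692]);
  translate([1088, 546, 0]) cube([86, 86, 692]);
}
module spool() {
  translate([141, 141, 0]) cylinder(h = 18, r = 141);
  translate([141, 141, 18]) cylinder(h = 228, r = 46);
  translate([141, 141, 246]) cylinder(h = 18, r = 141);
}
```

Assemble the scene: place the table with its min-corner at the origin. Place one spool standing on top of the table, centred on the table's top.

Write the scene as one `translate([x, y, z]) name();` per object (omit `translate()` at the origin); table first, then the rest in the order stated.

table();
translate([462, 191, 718]) spool();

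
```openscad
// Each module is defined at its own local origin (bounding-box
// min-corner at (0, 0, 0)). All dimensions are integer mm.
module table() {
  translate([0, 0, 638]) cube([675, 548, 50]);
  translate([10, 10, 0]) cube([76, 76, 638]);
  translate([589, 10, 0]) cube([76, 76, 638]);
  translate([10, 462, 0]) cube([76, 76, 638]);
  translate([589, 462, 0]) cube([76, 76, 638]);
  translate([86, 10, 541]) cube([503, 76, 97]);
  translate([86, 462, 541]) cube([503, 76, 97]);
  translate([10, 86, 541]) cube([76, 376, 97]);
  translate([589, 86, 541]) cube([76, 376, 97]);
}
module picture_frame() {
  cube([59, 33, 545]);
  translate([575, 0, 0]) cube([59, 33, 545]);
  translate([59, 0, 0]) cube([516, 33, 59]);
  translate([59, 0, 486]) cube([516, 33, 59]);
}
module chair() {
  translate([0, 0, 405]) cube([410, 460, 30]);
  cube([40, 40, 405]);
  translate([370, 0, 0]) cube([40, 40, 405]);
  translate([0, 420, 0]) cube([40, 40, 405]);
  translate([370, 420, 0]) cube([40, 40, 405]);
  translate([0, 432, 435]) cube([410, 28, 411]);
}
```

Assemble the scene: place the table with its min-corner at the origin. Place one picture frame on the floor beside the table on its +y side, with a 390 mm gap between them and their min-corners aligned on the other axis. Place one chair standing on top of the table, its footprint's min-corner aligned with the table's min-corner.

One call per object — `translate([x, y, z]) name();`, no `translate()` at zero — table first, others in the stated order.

table();
translate([0, 938, 0]) picture_frame();
translate([0, 0, 688]) chair();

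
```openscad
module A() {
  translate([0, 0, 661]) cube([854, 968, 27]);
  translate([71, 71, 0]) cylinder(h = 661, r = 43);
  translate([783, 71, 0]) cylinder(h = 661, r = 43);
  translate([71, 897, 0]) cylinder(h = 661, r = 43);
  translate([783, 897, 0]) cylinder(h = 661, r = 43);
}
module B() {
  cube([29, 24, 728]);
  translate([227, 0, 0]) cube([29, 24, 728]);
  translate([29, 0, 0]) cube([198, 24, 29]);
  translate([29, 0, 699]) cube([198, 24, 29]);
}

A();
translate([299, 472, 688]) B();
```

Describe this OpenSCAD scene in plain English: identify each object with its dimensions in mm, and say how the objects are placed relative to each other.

A is a rectangular dining table. The top is 854×968×27 mm with its upper surface at z = 688 mm. It stands on four round legs of 86 mm diameter, each leg's bounding box inset 28 mm from the nearest pair of top edges, running from the floor to the underside of the top.

B is a rectangular picture frame lying in the x–z plane (depth along y). The opening is 198 mm wide (x) by 670 mm tall (z), surrounded by a border 29 mm wide on all four sides. The frame is 24 mm deep and is made of two full-height vertical stiles with two horizontal rails fitted between them.

The picture frame is on top of the table, centred.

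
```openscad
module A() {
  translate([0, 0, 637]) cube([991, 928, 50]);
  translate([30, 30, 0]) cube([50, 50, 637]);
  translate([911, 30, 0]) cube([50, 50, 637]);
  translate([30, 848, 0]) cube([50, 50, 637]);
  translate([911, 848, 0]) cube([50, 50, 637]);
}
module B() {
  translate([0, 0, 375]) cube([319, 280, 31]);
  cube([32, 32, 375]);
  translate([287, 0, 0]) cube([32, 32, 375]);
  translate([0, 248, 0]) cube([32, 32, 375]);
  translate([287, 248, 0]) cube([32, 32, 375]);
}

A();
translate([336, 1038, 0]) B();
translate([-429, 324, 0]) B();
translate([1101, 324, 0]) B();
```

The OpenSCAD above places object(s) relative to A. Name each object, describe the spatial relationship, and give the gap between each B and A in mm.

A is a table. B is a stool. Three stools sit around the table at the +y, −x, +x sides. The gap between each stool and the table is 110 mm.

Each stool's nearest face is 110 mm from the table's bounding box.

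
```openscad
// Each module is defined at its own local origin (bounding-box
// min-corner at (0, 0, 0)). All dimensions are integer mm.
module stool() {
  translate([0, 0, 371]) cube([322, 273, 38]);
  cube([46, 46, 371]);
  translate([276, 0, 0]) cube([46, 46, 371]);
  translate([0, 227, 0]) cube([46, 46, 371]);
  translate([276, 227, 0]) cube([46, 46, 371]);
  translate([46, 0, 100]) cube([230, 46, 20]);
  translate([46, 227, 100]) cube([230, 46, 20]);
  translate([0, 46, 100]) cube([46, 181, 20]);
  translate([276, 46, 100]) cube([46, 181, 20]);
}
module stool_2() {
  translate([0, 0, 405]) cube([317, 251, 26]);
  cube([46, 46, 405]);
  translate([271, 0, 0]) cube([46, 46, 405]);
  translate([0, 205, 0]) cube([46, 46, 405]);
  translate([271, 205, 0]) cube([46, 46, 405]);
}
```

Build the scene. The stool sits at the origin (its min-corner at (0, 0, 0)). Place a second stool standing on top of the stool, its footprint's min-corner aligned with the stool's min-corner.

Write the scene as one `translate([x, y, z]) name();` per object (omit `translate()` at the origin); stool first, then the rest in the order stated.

stool();
translate([0, 0, 409]) stool_2();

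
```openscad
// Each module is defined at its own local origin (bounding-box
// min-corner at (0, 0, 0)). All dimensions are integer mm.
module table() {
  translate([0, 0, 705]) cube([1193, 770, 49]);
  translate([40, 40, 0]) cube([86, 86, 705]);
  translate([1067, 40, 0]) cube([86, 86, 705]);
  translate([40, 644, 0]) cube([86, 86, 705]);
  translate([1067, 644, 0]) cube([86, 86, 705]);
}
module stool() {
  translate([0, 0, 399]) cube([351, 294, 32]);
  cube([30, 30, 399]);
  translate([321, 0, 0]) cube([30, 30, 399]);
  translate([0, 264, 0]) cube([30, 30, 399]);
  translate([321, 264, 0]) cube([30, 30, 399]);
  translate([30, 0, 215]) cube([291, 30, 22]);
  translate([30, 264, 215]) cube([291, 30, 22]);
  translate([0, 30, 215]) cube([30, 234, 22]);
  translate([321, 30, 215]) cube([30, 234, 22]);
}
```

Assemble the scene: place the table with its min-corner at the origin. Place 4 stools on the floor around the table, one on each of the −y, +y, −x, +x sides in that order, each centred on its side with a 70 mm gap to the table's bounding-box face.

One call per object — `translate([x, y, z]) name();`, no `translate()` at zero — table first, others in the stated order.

table();
translate([421, -364, 0]) stool();
translate([421, 840, 0]) stool();
translate([-421, 238, 0]) stool();
translate([1263, 238, 0]) stool();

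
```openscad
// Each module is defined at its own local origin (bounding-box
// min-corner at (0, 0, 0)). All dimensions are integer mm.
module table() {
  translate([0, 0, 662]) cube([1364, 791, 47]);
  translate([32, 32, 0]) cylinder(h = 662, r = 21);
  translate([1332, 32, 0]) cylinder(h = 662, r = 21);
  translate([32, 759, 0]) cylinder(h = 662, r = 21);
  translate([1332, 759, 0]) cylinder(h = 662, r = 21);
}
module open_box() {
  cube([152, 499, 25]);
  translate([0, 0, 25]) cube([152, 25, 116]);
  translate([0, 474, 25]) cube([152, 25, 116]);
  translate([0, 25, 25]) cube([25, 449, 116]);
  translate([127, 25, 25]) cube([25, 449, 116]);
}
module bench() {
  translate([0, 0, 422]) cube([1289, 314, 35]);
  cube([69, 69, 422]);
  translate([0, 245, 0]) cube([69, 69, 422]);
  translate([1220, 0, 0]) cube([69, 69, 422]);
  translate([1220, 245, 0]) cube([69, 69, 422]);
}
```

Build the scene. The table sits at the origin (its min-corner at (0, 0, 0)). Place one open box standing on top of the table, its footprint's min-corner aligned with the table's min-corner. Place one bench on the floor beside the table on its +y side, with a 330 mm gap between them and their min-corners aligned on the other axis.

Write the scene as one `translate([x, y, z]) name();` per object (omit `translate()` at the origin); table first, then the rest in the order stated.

table();
translate([0, 0, 709]) open_box();
translate([0, 1121, 0]) bench();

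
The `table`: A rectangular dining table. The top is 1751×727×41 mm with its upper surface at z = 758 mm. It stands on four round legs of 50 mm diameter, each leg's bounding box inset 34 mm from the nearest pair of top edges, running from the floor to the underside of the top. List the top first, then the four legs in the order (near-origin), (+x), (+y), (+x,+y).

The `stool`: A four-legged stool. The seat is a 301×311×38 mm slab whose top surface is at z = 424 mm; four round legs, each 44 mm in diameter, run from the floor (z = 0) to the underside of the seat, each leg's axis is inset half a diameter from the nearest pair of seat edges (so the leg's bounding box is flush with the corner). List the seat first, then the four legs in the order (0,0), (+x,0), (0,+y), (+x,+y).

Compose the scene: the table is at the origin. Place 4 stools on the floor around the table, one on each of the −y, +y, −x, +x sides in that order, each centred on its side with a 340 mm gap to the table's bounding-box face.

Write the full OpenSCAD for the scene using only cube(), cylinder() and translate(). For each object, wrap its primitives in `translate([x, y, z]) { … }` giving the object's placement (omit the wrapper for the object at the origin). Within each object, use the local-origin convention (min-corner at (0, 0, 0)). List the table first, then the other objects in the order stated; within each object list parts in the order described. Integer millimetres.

translate([0, 0, 717]) cube([1751, 727, 41]);
translate([59, 59, 0]) cylinder(h = 717, r = 25);
translate([1692, 59, 0]) cylinder(h = 717, r = 25);
translate([59, 668, 0]) cylinder(h = 717, r = 25);
translate([1692, 668, 0]) cylinder(h = 717, r = 25);
translate([725, -651, 0]) {
  translate([0, 0, 386]) cube([301, 311, 38]);
  translate([22, 22, 0]) cylinder(h = 386, r = 22);
  translate([279, 22, 0]) cylinder(h = 386, r = 22);
  translate([22, 289, 0]) cylinder(h = 386, r = 22);
  translate([279, 289, 0]) cylinder(h = 386, r = 22);
}
translate([725, 1067, 0]) {
  translate([0, 0, 386]) cube([301, 311, 38]);
  translate([22, 22, 0]) cylinder(h = 386, r = 22);
  translate([279, 22, 0]) cylinder(h = 386, r = 22);
  translate([22, 289, 0]) cylinder(h = 386, r = 22);
  translate([279, 289, 0]) cylinder(h = 386, r = 22);
}
translate([-641, 208, 0]) {
  translate([0, 0, 386]) cube([301, 311, 38]);
  translate([22, 22, 0]) cylinder(h = 386, r = 22);
  translate([279, 22, 0]) cylinder(h = 386, r = 22);
  translate([22, 289, 0]) cylinder(h = 386, r = 22);
  translate([279, 289, 0]) cylinder(h = 386, r = 22);
}
translate([2091, 208, 0]) {
  translate([0, 0, 386]) cube([301, 311, 38]);
  translate([22, 22, 0]) cylinder(h = 386, r = 22);
  translate([279, 22, 0]) cylinder(h = 386, r = 22);
  translate([22, 289, 0]) cylinder(h = 386, r = 22);
  translate([279, 289, 0]) cylinder(h = 386, r = 22);
}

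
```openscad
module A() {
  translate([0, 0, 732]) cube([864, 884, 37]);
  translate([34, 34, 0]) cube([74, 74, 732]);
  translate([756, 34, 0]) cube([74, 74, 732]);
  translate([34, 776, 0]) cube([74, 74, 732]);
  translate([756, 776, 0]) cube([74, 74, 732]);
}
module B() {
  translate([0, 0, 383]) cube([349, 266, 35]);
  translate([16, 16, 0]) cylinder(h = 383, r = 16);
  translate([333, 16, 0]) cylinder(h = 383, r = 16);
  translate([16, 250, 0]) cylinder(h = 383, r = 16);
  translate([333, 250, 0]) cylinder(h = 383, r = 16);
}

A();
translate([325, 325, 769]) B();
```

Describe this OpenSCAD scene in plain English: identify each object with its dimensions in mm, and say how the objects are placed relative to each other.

A is a table with a 864×884 mm rectangular top, 37 mm thick, top surface at z = 769 mm, supported by four 74×74 mm square legs, each inset 34 mm from the nearest pair of top edges, running from the floor.

B is a simple wooden stool: a rectangular seat 349 mm (x) by 266 mm (y), 35 mm thick, top face at z = 418 mm, on four round legs, each 32 mm in diameter. The legs rest on z = 0, each leg's axis is inset half a diameter from the nearest pair of seat edges (so the leg's bounding box is flush with the corner).

The stool is on top of the table.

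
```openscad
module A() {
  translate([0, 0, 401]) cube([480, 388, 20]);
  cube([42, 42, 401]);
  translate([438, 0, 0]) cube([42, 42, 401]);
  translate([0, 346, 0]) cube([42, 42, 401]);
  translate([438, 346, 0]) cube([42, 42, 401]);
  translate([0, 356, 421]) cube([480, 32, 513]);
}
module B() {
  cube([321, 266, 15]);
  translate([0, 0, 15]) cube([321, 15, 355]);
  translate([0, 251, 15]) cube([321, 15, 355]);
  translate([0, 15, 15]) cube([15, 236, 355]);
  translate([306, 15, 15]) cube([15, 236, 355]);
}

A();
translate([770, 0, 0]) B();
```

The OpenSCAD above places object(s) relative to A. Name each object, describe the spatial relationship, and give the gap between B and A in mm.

The open box's nearest face is 290 mm from the chair's +x face.

A is a chair. B is an open box. The open box is on the floor beside the chair on its +x side. The gap between the open box and the chair is 290 mm.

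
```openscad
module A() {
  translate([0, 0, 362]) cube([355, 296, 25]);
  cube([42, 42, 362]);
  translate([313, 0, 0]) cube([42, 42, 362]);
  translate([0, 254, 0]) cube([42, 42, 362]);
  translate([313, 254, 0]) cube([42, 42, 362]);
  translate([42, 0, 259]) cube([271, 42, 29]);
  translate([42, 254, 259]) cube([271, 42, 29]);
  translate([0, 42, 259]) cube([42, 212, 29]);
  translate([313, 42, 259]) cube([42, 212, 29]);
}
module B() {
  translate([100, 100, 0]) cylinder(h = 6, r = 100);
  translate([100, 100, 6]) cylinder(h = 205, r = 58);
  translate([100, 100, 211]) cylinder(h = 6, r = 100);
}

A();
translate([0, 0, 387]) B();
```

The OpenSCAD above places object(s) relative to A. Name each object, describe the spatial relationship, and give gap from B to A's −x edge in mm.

The spool's min-x is at 0; the stool's min-x is 0; gap = 0 mm.

A is a stool. B is a spool. The spool is on top of the stool. The gap from the spool to the stool's −x edge is 0 mm.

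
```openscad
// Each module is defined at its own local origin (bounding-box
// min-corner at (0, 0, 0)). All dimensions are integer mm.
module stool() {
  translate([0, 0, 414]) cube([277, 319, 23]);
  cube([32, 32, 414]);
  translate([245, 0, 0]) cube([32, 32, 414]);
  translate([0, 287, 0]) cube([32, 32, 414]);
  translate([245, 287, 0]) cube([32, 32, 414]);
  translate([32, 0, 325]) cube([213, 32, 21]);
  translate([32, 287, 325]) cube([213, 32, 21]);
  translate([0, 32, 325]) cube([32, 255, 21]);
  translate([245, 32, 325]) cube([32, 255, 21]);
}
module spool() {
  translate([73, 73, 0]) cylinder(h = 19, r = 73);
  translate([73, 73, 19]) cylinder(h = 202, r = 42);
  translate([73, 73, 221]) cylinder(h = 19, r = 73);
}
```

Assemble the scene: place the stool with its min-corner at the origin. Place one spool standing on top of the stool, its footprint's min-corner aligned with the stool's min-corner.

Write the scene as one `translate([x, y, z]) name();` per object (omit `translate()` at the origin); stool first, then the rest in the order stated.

stool();
translate([0, 0, 437]) spool();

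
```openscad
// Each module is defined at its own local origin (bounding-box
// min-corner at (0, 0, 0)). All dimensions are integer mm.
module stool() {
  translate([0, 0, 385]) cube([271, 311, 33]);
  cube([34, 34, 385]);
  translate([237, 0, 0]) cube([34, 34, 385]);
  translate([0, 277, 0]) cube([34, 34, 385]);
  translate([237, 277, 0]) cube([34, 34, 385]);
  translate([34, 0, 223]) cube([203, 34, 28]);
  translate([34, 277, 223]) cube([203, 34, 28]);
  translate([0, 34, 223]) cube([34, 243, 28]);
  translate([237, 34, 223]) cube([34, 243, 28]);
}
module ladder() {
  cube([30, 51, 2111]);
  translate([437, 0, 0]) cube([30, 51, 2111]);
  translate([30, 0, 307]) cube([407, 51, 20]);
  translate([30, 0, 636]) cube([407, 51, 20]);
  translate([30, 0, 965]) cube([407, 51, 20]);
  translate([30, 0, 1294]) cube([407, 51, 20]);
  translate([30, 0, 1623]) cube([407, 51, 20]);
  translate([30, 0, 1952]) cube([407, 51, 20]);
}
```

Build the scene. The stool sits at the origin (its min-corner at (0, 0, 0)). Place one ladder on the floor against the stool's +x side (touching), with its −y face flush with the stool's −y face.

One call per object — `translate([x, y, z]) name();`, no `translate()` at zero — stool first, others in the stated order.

stool();
translate([271, 0, 0]) ladder();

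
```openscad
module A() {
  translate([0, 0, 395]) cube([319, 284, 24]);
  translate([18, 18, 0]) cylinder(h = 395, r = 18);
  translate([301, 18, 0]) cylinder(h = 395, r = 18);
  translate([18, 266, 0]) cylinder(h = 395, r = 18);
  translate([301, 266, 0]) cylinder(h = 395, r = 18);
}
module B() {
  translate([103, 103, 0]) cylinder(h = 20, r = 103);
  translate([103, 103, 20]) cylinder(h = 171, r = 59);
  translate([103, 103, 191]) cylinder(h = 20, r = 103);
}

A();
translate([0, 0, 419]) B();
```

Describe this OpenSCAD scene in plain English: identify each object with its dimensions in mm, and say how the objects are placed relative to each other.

A is a simple wooden stool: a rectangular seat 319 mm (x) by 284 mm (y), 24 mm thick, top face at z = 419 mm, on four round legs, each 36 mm in diameter. The legs rest on z = 0, each leg's axis is inset half a diameter from the nearest pair of seat edges (so the leg's bounding box is flush with the corner).

B is a spool: two coaxial disc flanges of radius 103 mm and thickness 20 mm, joined by a core cylinder of radius 59 mm and height 171 mm. The lower flange rests on z = 0 and the three cylinders share a vertical axis.

The spool is on top of the stool.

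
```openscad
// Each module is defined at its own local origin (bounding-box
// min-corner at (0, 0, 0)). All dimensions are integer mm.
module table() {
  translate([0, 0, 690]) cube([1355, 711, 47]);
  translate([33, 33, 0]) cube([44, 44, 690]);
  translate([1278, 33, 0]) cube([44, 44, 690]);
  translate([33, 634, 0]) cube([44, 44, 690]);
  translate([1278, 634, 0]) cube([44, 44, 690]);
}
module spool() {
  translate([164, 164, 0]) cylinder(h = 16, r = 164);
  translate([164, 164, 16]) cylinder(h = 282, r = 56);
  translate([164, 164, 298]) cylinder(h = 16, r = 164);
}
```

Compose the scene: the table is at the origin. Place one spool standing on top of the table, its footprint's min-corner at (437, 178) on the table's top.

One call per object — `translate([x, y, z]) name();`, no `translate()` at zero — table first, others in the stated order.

table();
translate([437, 178, 737]) spool();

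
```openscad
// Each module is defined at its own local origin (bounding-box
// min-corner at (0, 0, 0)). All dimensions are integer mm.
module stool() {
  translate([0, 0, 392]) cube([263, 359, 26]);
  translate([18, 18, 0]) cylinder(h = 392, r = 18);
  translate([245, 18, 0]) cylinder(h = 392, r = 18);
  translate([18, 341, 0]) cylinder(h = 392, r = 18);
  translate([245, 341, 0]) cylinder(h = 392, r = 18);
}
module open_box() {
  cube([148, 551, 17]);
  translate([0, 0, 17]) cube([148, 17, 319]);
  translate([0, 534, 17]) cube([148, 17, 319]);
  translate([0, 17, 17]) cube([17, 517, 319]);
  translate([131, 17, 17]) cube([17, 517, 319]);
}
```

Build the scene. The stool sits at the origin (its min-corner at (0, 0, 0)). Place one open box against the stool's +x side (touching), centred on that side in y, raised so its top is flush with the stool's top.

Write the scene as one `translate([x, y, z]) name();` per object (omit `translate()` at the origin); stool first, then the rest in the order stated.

stool();
translate([263, -96, 82]) open_box();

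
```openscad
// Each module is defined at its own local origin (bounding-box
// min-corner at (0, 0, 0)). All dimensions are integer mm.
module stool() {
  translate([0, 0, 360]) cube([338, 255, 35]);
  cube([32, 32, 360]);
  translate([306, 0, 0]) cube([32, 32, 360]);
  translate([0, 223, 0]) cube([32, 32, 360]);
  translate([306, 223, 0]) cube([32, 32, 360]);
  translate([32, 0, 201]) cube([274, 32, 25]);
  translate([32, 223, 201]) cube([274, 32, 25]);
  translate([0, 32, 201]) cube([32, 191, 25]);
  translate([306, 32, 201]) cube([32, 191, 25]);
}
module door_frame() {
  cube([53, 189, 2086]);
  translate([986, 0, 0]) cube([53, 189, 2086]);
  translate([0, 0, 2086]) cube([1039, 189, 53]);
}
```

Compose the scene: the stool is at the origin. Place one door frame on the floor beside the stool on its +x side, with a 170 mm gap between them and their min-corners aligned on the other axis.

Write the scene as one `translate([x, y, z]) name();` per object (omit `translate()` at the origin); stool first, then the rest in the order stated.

stool();
translate([508, 0, 0]) door_frame();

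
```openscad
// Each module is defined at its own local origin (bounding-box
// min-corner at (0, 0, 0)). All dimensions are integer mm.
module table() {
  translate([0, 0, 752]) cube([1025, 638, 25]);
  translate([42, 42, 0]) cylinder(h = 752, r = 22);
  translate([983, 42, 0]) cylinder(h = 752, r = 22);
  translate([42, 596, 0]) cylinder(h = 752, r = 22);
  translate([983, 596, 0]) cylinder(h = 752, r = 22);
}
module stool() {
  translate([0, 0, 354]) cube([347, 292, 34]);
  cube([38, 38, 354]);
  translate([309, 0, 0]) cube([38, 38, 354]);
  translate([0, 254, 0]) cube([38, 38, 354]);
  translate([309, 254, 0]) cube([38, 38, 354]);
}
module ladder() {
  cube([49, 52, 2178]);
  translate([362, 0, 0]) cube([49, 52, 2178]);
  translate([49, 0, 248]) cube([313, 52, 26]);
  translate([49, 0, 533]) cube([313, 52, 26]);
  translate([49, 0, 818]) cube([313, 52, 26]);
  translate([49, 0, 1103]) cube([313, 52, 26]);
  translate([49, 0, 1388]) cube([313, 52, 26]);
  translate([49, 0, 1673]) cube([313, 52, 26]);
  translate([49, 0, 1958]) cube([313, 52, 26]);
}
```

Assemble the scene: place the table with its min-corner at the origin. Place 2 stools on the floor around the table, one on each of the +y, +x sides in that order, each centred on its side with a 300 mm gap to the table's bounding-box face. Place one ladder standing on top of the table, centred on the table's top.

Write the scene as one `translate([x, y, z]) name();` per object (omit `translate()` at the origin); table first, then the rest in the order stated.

table();
translate([339, 938, 0]) stool();
translate([1325, 173, 0]) stool();
translate([307, 293, 777]) ladder();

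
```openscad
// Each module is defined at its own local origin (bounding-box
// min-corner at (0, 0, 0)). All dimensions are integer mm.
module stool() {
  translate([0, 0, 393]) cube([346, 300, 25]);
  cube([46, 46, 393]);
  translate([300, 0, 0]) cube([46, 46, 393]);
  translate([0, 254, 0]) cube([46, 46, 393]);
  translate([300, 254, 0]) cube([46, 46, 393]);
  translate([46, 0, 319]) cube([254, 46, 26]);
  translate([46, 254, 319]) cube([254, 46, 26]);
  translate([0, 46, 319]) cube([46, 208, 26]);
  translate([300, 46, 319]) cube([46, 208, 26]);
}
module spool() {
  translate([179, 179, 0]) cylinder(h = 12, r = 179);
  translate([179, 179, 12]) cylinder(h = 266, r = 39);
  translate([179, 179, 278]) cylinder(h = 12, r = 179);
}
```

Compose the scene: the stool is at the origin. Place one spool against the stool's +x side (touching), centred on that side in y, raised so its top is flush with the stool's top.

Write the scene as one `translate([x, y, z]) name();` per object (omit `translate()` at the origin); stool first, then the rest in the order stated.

stool();
translate([346, -29, 128]) spool();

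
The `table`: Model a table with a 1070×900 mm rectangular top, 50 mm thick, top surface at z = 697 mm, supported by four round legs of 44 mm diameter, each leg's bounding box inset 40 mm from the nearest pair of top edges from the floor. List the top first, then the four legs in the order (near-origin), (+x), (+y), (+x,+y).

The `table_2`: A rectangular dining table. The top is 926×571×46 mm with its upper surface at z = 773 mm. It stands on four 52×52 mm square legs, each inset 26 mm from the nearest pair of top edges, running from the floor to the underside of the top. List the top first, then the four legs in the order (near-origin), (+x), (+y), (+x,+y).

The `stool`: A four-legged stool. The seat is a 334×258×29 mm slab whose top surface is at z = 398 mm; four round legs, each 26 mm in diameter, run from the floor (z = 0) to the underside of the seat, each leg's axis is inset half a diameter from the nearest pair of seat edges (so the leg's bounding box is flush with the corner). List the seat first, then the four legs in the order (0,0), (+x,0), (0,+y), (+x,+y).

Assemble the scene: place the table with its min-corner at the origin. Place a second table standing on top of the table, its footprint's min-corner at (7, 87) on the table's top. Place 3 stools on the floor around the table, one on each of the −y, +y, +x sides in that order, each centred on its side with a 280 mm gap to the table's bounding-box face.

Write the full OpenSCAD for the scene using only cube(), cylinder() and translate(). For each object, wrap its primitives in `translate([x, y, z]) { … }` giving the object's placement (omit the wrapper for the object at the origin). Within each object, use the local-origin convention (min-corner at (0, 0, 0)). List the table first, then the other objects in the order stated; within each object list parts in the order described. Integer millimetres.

translate([0, 0, 647]) cube([1070, 900, 50]);
translate([62, 62, 0]) cylinder(h = 647, r = 22);
translate([1008, 62, 0]) cylinder(h = 647, r = 22);
translate([62, 838, 0]) cylinder(h = 647, r = 22);
translate([1008, 838, 0]) cylinder(h = 647, r = 22);
translate([7, 87, 697]) {
  translate([0, 0, 727]) cube([926, 571, 46]);
  translate([26, 26, 0]) cube([52, 52, 727]);
  translate([848, 26, 0]) cube([52, 52, 727]);
  translate([26, 493, 0]) cube([52, 52, 727]);
  translate([848, 493, 0]) cube([52, 52, 727]);
}
translate([368, -538, 0]) {
  translate([0, 0, 369]) cube([334, 258, 29]);
  translate([13, 13, 0]) cylinder(h = 369, r = 13);
  translate([321, 13, 0]) cylinder(h = 369, r = 13);
  translate([13, 245, 0]) cylinder(h = 369, r = 13);
  translate([321, 245, 0]) cylinder(h = 369, r = 13);
}
translate([368, 1180, 0]) {
  translate([0, 0, 369]) cube([334, 258, 29]);
  translate([13, 13, 0]) cylinder(h = 369, r = 13);
  translate([321, 13, 0]) cylinder(h = 369, r = 13);
  translate([13, 245, 0]) cylinder(h = 369, r = 13);
  translate([321, 245, 0]) cylinder(h = 369, r = 13);
}
translate([1350, 321, 0]) {
  translate([0, 0, 369]) cube([334, 258, 29]);
  translate([13, 13, 0]) cylinder(h = 369, r = 13);
  translate([321, 13, 0]) cylinder(h = 369, r = 13);
  translate([13, 245, 0]) cylinder(h = 369, r = 13);
  translate([321, 245, 0]) cylinder(h = 369, r = 13);
}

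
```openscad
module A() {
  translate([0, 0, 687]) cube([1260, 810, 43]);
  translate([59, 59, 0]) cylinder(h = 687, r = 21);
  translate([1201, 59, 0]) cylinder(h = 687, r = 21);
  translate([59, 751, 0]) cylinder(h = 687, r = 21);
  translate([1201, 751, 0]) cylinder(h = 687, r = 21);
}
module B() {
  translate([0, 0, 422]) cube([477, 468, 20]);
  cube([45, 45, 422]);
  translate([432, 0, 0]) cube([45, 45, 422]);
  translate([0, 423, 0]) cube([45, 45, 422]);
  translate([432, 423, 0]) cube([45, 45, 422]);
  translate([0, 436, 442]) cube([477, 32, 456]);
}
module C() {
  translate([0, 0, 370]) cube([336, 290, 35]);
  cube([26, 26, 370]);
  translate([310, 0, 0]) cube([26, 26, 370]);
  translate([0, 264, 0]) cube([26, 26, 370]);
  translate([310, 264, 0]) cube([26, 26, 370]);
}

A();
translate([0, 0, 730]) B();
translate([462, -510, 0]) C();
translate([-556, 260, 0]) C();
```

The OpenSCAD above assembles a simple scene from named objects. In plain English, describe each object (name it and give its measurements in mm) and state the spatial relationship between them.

A is a table with a 1260×810 mm rectangular top, 43 mm thick, top surface at z = 730 mm, supported by four round legs of 42 mm diameter, each leg's bounding box inset 38 mm from the nearest pair of top edges, running from the floor.

B is a chair. The seat is a 477×468×20 mm slab with its top at z = 442 mm, on four 45×45 mm corner legs (flush with the seat edges, standing on z = 0). A flat backrest 32 mm thick, 456 mm tall, spans the full seat width and rises from the seat top along its +y edge, rear face flush with the rear of the seat.

C is a simple wooden stool: a rectangular seat 336 mm (x) by 290 mm (y), 35 mm thick, top face at z = 405 mm, on four square legs, each 26×26 mm in cross-section. The legs rest on z = 0, each flush with a corner of the seat.

The chair is on top of the table. Two stools sit around the table at the −y, −x sides.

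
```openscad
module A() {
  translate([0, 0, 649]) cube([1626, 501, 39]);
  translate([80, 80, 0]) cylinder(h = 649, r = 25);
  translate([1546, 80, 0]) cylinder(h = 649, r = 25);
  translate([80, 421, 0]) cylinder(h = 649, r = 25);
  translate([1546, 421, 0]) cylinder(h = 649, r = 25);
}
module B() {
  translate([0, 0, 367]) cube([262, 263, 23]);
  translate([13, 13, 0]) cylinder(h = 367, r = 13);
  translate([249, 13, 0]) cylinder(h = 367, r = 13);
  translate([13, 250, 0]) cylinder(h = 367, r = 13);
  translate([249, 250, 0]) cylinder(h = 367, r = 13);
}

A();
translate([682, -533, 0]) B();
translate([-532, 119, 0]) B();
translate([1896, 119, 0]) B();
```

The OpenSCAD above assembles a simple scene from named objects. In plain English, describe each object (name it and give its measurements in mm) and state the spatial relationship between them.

A is a rectangular dining table. The top is 1626×501×39 mm with its upper surface at z = 688 mm. It stands on four round legs of 50 mm diameter, each leg's bounding box inset 55 mm from the nearest pair of top edges, running from the floor to the underside of the top.

B is a simple wooden stool: a rectangular seat 262 mm (x) by 263 mm (y), 23 mm thick, top face at z = 390 mm, on four round legs, each 26 mm in diameter. The legs rest on z = 0, each leg's axis is inset half a diameter from the nearest pair of seat edges (so the leg's bounding box is flush with the corner).

Three stools sit around the table at the −y, −x, +x sides.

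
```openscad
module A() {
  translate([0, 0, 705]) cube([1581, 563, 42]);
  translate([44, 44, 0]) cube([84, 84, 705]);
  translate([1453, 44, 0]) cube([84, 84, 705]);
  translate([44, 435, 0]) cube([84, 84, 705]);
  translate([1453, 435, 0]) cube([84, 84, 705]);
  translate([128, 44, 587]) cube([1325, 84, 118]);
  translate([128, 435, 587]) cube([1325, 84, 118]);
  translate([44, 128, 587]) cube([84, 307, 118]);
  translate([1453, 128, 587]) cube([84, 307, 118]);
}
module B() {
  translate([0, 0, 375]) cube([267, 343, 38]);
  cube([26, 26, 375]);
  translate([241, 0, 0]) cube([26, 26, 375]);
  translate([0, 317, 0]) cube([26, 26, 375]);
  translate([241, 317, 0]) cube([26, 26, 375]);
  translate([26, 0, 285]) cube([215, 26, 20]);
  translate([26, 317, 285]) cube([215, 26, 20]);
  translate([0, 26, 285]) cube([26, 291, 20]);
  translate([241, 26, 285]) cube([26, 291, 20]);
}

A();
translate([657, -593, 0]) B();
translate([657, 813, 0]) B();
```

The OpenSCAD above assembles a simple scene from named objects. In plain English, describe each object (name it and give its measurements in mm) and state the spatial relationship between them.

A is a table with a 1581×563 mm rectangular top, 42 mm thick, top surface at z = 747 mm, supported by four 84×84 mm square legs, each inset 44 mm from the nearest pair of top edges, running from the floor. Four apron rails, 84 mm thick and 118 mm tall, run between adjacent legs with their top edges flush with the underside of the top and their outer faces flush with the legs' outer faces.

B is a four-legged stool. The seat is a 267×343×38 mm slab whose top surface is at z = 413 mm; four square legs, each 26×26 mm in cross-section, run from the floor (z = 0) to the underside of the seat, each flush with a corner of the seat. Four stretchers, 26 mm wide and 20 mm tall, connect adjacent legs with their undersides at z = 285 mm, each running between the inner faces of the legs it joins and aligned with the legs' outer faces on the other axis.

Two stools sit around the table at the −y, +y sides.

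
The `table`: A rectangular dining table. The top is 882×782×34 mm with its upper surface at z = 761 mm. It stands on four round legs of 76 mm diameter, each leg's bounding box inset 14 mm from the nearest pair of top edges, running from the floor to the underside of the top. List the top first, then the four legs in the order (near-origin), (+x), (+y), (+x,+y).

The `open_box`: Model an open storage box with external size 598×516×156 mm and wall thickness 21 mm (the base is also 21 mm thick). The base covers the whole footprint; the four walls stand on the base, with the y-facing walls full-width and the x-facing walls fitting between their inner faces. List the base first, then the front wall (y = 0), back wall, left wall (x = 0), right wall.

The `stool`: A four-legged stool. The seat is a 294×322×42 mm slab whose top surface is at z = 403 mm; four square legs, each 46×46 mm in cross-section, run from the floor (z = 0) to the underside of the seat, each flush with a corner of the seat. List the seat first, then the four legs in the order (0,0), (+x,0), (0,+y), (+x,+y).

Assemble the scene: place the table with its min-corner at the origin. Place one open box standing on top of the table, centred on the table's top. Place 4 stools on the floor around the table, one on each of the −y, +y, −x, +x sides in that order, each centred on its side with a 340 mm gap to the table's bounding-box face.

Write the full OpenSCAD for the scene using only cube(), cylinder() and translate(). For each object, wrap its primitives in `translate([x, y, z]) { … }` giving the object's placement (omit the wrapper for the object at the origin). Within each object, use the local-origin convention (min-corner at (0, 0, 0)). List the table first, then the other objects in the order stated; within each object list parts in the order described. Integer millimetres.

translate([0, 0, 727]) cube([882, 782, 34]);
translate([52, 52, 0]) cylinder(h = 727, r = 38);
translate([830, 52, 0]) cylinder(h = 727, r = 38);
translate([52, 730, 0]) cylinder(h = 727, r = 38);
translate([830, 730, 0]) cylinder(h = 727, r = 38);
translate([142, 133, 761]) {
  cube([598, 516, 21]);
  translate([0, 0, 21]) cube([598, 21, 135]);
  translate([0, 495, 21]) cube([598, 21, 135]);
  translate([0, 21, 21]) cube([21, 474, 135]);
  translate([577, 21, 21]) cube([21, 474, 135]);
}
translate([294, -662, 0]) {
  translate([0, 0, 361]) cube([294, 322, 42]);
  cube([46, 46, 361]);
  translate([248, 0, 0]) cube([46, 46, 361]);
  translate([0, 276, 0]) cube([46, 46, 361]);
  translate([248, 276, 0]) cube([46, 46, 361]);
}
translate([294, 1122, 0]) {
  translate([0, 0, 361]) cube([294, 322, 42]);
  cube([46, 46, 361]);
  translate([248, 0, 0]) cube([46, 46, 361]);
  translate([0, 276, 0]) cube([46, 46, 361]);
  translate([248, 276, 0]) cube([46, 46, 361]);
}
translate([-634, 230, 0]) {
  translate([0, 0, 361]) cube([294, 322, 42]);
  cube([46, 46, 361]);
  translate([248, 0, 0]) cube([46, 46, 361]);
  translate([0, 276, 0]) cube([46, 46, 361]);
  translate([248, 276, 0]) cube([46, 46, 361]);
}
translate([1222, 230, 0]) {
  translate([0, 0, 361]) cube([294, 322, 42]);
  cube([46, 46, 361]);
  translate([248, 0, 0]) cube([46, 46, 361]);
  translate([0, 276, 0]) cube([46, 46, 361]);
  translate([248, 276, 0]) cube([46, 46, 361]);
}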